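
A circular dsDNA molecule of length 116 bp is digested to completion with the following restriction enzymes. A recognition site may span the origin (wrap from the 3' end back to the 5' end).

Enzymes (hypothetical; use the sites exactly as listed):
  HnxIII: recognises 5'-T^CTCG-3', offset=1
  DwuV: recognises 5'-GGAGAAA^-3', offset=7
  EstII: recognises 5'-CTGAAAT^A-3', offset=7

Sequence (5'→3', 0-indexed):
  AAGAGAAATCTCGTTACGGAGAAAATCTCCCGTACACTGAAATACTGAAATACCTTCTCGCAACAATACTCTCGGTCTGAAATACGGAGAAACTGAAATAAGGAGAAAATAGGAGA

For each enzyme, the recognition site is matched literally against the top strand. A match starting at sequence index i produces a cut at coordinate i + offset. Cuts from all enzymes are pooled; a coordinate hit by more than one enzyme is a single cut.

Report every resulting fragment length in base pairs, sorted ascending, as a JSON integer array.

Scan for sites:
  HnxIII TCTCG/1: at [8, 55, 69] ⇒ [9, 56, 70]
  DwuV GGAGAAA/7: at [17, 85, 101, 111] ⇒ [2, 24, 92, 108]
  EstII CTGAAATA/7: at [36, 44, 76, 92] ⇒ [43, 51, 83, 99]

Pooled cuts: [2, 9, 24, 43, 51, 56, 70, 83, 92, 99, 108]

Fragment lengths:
  2→9: 7 bp
  9→24: 15 bp
  24→43: 19 bp
  43→51: 8 bp
  51→56: 5 bp
  56→70: 14 bp
  70→83: 13 bp
  83→92: 9 bp
  92→99: 7 bp
  99→108: 9 bp
  108→2 (wrap): 116-108+2 = 10 bp

[5,7,7,8,9,9,10,13,14,15,19]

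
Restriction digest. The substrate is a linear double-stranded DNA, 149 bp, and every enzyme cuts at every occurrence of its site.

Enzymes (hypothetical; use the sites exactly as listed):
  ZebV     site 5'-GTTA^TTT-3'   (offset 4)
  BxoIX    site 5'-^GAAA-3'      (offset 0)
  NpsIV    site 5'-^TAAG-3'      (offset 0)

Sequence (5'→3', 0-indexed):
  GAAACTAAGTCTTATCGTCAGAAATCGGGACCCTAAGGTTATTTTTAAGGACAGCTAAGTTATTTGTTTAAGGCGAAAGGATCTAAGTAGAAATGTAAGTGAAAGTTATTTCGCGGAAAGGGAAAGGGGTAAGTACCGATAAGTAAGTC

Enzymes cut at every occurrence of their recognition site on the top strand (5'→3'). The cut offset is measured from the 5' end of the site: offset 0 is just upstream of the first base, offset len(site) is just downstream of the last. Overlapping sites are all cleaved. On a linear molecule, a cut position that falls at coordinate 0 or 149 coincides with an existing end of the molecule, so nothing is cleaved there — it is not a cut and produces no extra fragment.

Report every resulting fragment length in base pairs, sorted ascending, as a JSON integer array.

Per-enzyme occurrences:
  ZebV (GTTATTT, off=4): starts [37, 58, 104] → cuts [41, 62, 108]
  BxoIX (GAAA, off=0): starts [0, 20, 74, 89, 100, 115, 121] → cuts [20, 74, 89, 100, 115, 121] (position 0 is a terminus of the linear molecule — no cut)
  NpsIV (TAAG, off=0): starts [5, 33, 45, 55, 68, 83, 95, 129, 139, 143] → cuts [5, 33, 45, 55, 68, 83, 95, 129, 139, 143]

All cut coordinates (distinct, sorted): [5, 20, 33, 41, 45, 55, 62, 68, 74, 83, 89, 95, 100, 108, 115, 121, 129, 139, 143]

Fragment lengths:
  [0,5): 5 bp
  [5,20): 15 bp
  [20,33): 13 bp
  [33,41): 8 bp
  [41,45): 4 bp
  [45,55): 10 bp
  [55,62): 7 bp
  [62,68): 6 bp
  [68,74): 6 bp
  [74,83): 9 bp
  [83,89): 6 bp
  [89,95): 6 bp
  [95,100): 5 bp
  [100,108): 8 bp
  [108,115): 7 bp
  [115,121): 6 bp
  [121,129): 8 bp
  [129,139): 10 bp
  [139,143): 4 bp
  [143,149): 6 bp

[4,4,5,5,6,6,6,6,6,6,7,7,8,8,8,9,10,10,13,15]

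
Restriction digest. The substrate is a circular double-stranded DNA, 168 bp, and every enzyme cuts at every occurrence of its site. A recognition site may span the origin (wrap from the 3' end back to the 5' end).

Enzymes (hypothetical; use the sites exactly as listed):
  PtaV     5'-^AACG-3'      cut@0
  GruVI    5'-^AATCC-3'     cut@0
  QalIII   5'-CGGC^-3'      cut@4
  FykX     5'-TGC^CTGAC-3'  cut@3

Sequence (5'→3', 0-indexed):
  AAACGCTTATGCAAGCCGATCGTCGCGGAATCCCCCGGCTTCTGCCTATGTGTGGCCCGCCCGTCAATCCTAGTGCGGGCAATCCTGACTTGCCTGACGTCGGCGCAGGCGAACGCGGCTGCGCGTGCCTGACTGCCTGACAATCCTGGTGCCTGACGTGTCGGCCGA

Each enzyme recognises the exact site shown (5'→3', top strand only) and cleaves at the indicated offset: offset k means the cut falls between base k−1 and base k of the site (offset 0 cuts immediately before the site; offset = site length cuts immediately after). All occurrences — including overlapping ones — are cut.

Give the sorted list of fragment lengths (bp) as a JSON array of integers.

[4,5,7,8,8,9,11,11,11,13,13,15,26,27]

Scan for sites:
  PtaV (AACG, off=0): starts [1, 111] → cuts [1, 111]
  GruVI (AATCC, off=0): starts [28, 65, 80, 141] → cuts [28, 65, 80, 141]
  QalIII (CGGC, off=4): starts [35, 100, 115, 161] → cuts [39, 104, 119, 165]
  FykX (TGCCTGAC, off=3): starts [90, 125, 133, 149] → cuts [93, 128, 136, 152]

All cut coordinates (distinct, sorted): [1, 28, 39, 65, 80, 93, 104, 111, 119, 128, 136, 141, 152, 165]

Fragments:
  1→28: 27 bp
  28→39: 11 bp
  39→65: 26 bp
  65→80: 15 bp
  80→93: 13 bp
  93→104: 11 bp
  104→111: 7 bp
  111→119: 8 bp
  119→128: 9 bp
  128→136: 8 bp
  136→141: 5 bp
  141→152: 11 bp
  152→165: 13 bp
  165→1 (wrap): 168-165+1 = 4 bp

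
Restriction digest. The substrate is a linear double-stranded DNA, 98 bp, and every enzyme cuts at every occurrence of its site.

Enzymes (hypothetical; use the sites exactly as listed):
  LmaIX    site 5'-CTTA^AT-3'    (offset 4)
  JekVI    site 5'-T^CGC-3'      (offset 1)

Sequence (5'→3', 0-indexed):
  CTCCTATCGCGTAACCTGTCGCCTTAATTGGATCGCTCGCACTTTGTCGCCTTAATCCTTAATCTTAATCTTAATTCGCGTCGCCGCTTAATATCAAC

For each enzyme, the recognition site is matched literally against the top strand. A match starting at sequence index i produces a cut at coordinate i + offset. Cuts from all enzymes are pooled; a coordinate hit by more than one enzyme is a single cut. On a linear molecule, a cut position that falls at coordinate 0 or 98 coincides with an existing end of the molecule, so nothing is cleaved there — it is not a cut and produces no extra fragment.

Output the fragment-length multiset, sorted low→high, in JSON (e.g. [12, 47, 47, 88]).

Per-enzyme occurrences:
  LmaIX (CTTAAT, off=4): starts [22, 50, 57, 63, 69, 86] → cuts [26, 54, 61, 67, 73, 90]
  JekVI (TCGC, off=1): starts [6, 18, 32, 36, 46, 75, 80] → cuts [7, 19, 33, 37, 47, 76, 81]

All cut coordinates (distinct, sorted): [7, 19, 26, 33, 37, 47, 54, 61, 67, 73, 76, 81, 90]

Fragments:
  [0,7): 7 bp
  [7,19): 12 bp
  [19,26): 7 bp
  [26,33): 7 bp
  [33,37): 4 bp
  [37,47): 10 bp
  [47,54): 7 bp
  [54,61): 7 bp
  [61,67): 6 bp
  [67,73): 6 bp
  [73,76): 3 bp
  [76,81): 5 bp
  [81,90): 9 bp
  [90,98): 8 bp

[3,4,5,6,6,7,7,7,7,7,8,9,10,12]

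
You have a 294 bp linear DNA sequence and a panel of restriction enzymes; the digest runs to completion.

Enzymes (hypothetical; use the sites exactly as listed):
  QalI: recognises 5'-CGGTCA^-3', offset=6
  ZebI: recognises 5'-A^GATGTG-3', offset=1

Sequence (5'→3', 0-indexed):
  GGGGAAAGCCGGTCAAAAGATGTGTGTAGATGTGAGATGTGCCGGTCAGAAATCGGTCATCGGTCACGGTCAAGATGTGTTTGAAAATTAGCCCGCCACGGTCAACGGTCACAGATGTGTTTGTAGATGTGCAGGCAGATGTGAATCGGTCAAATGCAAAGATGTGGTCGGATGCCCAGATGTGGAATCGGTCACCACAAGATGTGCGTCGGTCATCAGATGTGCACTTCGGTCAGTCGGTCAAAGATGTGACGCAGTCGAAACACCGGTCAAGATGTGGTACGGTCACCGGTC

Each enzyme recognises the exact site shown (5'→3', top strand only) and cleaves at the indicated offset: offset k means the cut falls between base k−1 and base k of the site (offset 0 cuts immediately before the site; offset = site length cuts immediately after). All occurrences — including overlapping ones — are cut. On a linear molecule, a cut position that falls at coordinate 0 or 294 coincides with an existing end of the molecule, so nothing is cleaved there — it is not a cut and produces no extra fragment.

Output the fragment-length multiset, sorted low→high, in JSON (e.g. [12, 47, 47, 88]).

Site scan:
  QalI (CGGTCA, off=6): starts [9, 42, 53, 60, 66, 98, 105, 146, 188, 209, 229, 237, 266, 282] → cuts [15, 48, 59, 66, 72, 104, 111, 152, 194, 215, 235, 243, 272, 288]
  ZebI (AGATGTG, off=1): starts [17, 27, 34, 72, 112, 124, 136, 159, 177, 199, 217, 244, 272] → cuts [18, 28, 35, 73, 113, 125, 137, 160, 178, 200, 218, 245, 273]

All cut coordinates (distinct, sorted): [15, 18, 28, 35, 48, 59, 66, 72, 73, 104, 111, 113, 125, 137, 152, 160, 178, 194, 200, 215, 218, 235, 243, 245, 272, 273, 288]

Fragments:
  [0,15): 15 bp
  [15,18): 3 bp
  [18,28): 10 bp
  [28,35): 7 bp
  [35,48): 13 bp
  [48,59): 11 bp
  [59,66): 7 bp
  [66,72): 6 bp
  [72,73): 1 bp
  [73,104): 31 bp
  [104,111): 7 bp
  [111,113): 2 bp
  [113,125): 12 bp
  [125,137): 12 bp
  [137,152): 15 bp
  [152,160): 8 bp
  [160,178): 18 bp
  [178,194): 16 bp
  [194,200): 6 bp
  [200,215): 15 bp
  [215,218): 3 bp
  [218,235): 17 bp
  [235,243): 8 bp
  [243,245): 2 bp
  [245,272): 27 bp
  [272,273): 1 bp
  [273,288): 15 bp
  [288,294): 6 bp

[1,1,2,2,3,3,6,6,6,7,7,7,8,8,10,11,12,12,13,15,15,15,15,16,17,18,27,31]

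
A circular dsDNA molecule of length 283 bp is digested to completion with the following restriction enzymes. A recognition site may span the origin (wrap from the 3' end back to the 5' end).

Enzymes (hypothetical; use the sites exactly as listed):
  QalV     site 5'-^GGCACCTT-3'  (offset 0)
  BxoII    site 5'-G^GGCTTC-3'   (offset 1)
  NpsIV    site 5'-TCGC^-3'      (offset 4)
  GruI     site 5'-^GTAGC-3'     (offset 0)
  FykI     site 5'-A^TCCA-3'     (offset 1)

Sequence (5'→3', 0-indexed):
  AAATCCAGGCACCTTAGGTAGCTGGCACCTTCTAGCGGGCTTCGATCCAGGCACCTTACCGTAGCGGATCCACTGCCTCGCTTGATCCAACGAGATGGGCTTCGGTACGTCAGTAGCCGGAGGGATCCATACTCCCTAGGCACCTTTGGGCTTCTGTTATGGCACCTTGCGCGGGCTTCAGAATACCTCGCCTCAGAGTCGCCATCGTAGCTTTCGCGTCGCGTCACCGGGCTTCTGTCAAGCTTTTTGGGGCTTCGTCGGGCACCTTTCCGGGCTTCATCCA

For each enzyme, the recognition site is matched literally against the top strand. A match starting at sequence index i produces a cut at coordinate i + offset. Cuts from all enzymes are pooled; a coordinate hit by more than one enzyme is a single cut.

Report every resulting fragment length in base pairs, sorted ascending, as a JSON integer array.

[4,4,4,4,5,6,7,7,7,8,8,10,10,10,11,11,11,12,12,12,13,13,13,13,14,15,18,21]

Scan for sites:
  QalV GGCACCTT/0: at [7, 23, 49, 138, 160, 260] ⇒ [7, 23, 49, 138, 160, 260]
  BxoII GGGCTTC/1: at [36, 96, 147, 172, 228, 249, 271] ⇒ [37, 97, 148, 173, 229, 250, 272]
  NpsIV TCGC/4: at [77, 187, 198, 213, 218] ⇒ [81, 191, 202, 217, 222]
  GruI GTAGC/0: at [17, 60, 112, 206] ⇒ [17, 60, 112, 206]
  FykI ATCCA/1: at [2, 44, 67, 84, 124, 278] ⇒ [3, 45, 68, 85, 125, 279]

All cut coordinates (distinct, sorted): [3, 7, 17, 23, 37, 45, 49, 60, 68, 81, 85, 97, 112, 125, 138, 148, 160, 173, 191, 202, 206, 217, 222, 229, 250, 260, 272, 279]

Fragment lengths:
  3→7: 4 bp
  7→17: 10 bp
  17→23: 6 bp
  23→37: 14 bp
  37→45: 8 bp
  45→49: 4 bp
  49→60: 11 bp
  60→68: 8 bp
  68→81: 13 bp
  81→85: 4 bp
  85→97: 12 bp
  97→112: 15 bp
  112→125: 13 bp
  125→138: 13 bp
  138→148: 10 bp
  148→160: 12 bp
  160→173: 13 bp
  173→191: 18 bp
  191→202: 11 bp
  202→206: 4 bp
  206→217: 11 bp
  217→222: 5 bp
  222→229: 7 bp
  229→250: 21 bp
  250→260: 10 bp
  260→272: 12 bp
  272→279: 7 bp
  279→3 (wrap): 283-279+3 = 7 bp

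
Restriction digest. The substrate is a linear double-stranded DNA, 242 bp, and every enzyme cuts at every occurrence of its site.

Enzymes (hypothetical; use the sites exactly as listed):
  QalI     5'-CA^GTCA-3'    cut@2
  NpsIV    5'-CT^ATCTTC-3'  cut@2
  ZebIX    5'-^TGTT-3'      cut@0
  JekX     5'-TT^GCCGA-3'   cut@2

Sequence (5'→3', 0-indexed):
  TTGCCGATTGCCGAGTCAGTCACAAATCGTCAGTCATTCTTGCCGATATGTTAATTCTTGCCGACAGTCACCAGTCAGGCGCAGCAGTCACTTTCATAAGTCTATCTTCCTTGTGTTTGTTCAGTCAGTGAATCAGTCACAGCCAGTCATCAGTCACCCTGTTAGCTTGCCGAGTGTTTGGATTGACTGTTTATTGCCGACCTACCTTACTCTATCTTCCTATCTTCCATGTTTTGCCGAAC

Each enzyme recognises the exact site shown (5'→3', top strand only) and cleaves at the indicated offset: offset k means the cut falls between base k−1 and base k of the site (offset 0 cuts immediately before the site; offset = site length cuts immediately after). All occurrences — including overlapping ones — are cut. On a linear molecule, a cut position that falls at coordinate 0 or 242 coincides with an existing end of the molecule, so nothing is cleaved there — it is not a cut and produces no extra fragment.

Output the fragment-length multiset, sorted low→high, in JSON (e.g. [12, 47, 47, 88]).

Per-enzyme occurrences:
  QalI (CAGTCA, off=2): starts [16, 30, 64, 71, 84, 121, 133, 143, 150] → cuts [18, 32, 66, 73, 86, 123, 135, 145, 152]
  NpsIV (CTATCTTC, off=2): starts [101, 211, 219] → cuts [103, 213, 221]
  ZebIX (TGTT, off=0): starts [48, 113, 117, 159, 174, 187, 229] → cuts [48, 113, 117, 159, 174, 187, 229]
  JekX (TTGCCGA, off=2): starts [0, 7, 39, 57, 166, 193, 233] → cuts [2, 9, 41, 59, 168, 195, 235]

Pooled cuts: [2, 9, 18, 32, 41, 48, 59, 66, 73, 86, 103, 113, 117, 123, 135, 145, 152, 159, 168, 174, 187, 195, 213, 221, 229, 235]

Fragments:
  [0,2): 2 bp
  [2,9): 7 bp
  [9,18): 9 bp
  [18,32): 14 bp
  [32,41): 9 bp
  [41,48): 7 bp
  [48,59): 11 bp
  [59,66): 7 bp
  [66,73): 7 bp
  [73,86): 13 bp
  [86,103): 17 bp
  [103,113): 10 bp
  [113,117): 4 bp
  [117,123): 6 bp
  [123,135): 12 bp
  [135,145): 10 bp
  [145,152): 7 bp
  [152,159): 7 bp
  [159,168): 9 bp
  [168,174): 6 bp
  [174,187): 13 bp
  [187,195): 8 bp
  [195,213): 18 bp
  [213,221): 8 bp
  [221,229): 8 bp
  [229,235): 6 bp
  [235,242): 7 bp

[2,4,6,6,6,7,7,7,7,7,7,7,8,8,8,9,9,9,10,10,11,12,13,13,14,17,18]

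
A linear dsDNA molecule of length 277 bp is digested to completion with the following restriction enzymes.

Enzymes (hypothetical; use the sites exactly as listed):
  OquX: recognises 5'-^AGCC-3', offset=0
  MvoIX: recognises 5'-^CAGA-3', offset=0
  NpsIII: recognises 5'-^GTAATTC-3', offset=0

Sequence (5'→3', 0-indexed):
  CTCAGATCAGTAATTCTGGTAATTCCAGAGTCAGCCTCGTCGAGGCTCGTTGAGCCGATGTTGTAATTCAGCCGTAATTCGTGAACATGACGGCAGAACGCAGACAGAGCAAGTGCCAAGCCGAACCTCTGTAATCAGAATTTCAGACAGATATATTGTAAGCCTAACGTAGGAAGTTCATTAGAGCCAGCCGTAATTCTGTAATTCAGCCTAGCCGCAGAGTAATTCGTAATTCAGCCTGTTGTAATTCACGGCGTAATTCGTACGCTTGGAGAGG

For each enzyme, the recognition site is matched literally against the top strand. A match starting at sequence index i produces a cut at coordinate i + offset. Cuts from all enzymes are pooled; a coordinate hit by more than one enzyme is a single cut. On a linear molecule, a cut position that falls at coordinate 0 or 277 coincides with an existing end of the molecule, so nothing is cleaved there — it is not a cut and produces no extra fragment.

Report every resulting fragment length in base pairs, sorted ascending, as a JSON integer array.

Site scan:
  OquX AGCC/0: at [32, 52, 69, 118, 160, 184, 188, 207, 212, 235] ⇒ [32, 52, 69, 118, 160, 184, 188, 207, 212, 235]
  MvoIX CAGA/0: at [2, 25, 93, 100, 104, 135, 143, 147, 217] ⇒ [2, 25, 93, 100, 104, 135, 143, 147, 217]
  NpsIII GTAATTC/0: at [9, 18, 62, 73, 192, 200, 221, 228, 243, 255] ⇒ [9, 18, 62, 73, 192, 200, 221, 228, 243, 255]

All cut coordinates (distinct, sorted): [2, 9, 18, 25, 32, 52, 62, 69, 73, 93, 100, 104, 118, 135, 143, 147, 160, 184, 188, 192, 200, 207, 212, 217, 221, 228, 235, 243, 255]

Fragments:
  [0,2): 2 bp
  [2,9): 7 bp
  [9,18): 9 bp
  [18,25): 7 bp
  [25,32): 7 bp
  [32,52): 20 bp
  [52,62): 10 bp
  [62,69): 7 bp
  [69,73): 4 bp
  [73,93): 20 bp
  [93,100): 7 bp
  [100,104): 4 bp
  [104,118): 14 bp
  [118,135): 17 bp
  [135,143): 8 bp
  [143,147): 4 bp
  [147,160): 13 bp
  [160,184): 24 bp
  [184,188): 4 bp
  [188,192): 4 bp
  [192,200): 8 bp
  [200,207): 7 bp
  [207,212): 5 bp
  [212,217): 5 bp
  [217,221): 4 bp
  [221,228): 7 bp
  [228,235): 7 bp
  [235,243): 8 bp
  [243,255): 12 bp
  [255,277): 22 bp

[2,4,4,4,4,4,4,5,5,7,7,7,7,7,7,7,7,8,8,8,9,10,12,13,14,17,20,20,22,24]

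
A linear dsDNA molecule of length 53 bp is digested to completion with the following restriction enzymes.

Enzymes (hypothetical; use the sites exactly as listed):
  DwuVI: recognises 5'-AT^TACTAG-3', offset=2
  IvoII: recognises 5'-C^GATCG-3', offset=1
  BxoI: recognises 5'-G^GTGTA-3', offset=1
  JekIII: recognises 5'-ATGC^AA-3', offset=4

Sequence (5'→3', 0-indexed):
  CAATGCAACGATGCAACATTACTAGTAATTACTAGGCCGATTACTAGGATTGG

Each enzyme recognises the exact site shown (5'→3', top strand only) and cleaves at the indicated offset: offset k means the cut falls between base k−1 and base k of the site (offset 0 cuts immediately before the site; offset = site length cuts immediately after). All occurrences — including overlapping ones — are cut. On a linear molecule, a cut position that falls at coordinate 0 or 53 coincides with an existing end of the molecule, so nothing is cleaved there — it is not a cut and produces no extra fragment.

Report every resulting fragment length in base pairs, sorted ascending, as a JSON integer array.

[5,6,8,10,12,12]

Site scan:
  DwuVI (ATTACTAG, off=2): starts [17, 27, 39] → cuts [19, 29, 41]
  IvoII (CGATCG, off=1): no sites
  BxoI (GGTGTA, off=1): no sites
  JekIII (ATGCAA, off=4): starts [2, 10] → cuts [6, 14]

Pooled cuts: [6, 14, 19, 29, 41]

Fragments:
  [0,6): 6 bp
  [6,14): 8 bp
  [14,19): 5 bp
  [19,29): 10 bp
  [29,41): 12 bp
  [41,53): 12 bp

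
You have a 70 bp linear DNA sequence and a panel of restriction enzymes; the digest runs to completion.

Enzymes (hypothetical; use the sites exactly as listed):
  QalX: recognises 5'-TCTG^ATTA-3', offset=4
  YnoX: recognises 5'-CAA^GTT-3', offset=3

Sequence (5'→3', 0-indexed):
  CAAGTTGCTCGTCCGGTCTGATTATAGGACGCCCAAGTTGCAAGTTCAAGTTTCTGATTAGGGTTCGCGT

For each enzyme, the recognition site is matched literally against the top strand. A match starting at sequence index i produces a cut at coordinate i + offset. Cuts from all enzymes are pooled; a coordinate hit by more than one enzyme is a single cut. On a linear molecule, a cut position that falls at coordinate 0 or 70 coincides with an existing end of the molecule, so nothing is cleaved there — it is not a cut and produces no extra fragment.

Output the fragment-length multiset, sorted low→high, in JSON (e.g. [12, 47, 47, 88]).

[3,6,7,7,14,16,17]

Site scan:
  QalX (TCTGATTA, off=4): starts [16, 52] → cuts [20, 56]
  YnoX (CAAGTT, off=3): starts [0, 33, 40, 46] → cuts [3, 36, 43, 49]

Pooled cuts: [3, 20, 36, 43, 49, 56]

Fragments:
  [0,3): 3 bp
  [3,20): 17 bp
  [20,36): 16 bp
  [36,43): 7 bp
  [43,49): 6 bp
  [49,56): 7 bp
  [56,70): 14 bp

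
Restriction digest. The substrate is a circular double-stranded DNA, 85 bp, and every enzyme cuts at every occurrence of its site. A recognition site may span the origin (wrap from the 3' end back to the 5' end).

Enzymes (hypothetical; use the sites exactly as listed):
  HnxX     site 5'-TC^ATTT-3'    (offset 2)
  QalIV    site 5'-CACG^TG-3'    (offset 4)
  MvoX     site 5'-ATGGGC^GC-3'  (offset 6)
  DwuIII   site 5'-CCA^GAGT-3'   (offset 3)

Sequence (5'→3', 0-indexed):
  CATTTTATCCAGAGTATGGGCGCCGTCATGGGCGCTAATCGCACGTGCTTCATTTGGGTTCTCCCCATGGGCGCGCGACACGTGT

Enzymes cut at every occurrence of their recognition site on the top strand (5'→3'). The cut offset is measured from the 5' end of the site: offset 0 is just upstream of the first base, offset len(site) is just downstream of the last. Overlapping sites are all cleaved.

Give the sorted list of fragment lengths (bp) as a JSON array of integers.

[4,6,10,10,10,12,12,21]

Site scan:
  HnxX (TCATTT, off=2): starts [49, 84] → cuts [1, 51]
  QalIV (CACGTG, off=4): starts [41, 78] → cuts [45, 82]
  MvoX (ATGGGCGC, off=6): starts [15, 27, 66] → cuts [21, 33, 72]
  DwuIII (CCAGAGT, off=3): starts [8] → cuts [11]

Pooled cuts: [1, 11, 21, 33, 45, 51, 72, 82]

Fragments:
  1→11: 10 bp
  11→21: 10 bp
  21→33: 12 bp
  33→45: 12 bp
  45→51: 6 bp
  51→72: 21 bp
  72→82: 10 bp
  82→1 (wrap): 85-82+1 = 4 bp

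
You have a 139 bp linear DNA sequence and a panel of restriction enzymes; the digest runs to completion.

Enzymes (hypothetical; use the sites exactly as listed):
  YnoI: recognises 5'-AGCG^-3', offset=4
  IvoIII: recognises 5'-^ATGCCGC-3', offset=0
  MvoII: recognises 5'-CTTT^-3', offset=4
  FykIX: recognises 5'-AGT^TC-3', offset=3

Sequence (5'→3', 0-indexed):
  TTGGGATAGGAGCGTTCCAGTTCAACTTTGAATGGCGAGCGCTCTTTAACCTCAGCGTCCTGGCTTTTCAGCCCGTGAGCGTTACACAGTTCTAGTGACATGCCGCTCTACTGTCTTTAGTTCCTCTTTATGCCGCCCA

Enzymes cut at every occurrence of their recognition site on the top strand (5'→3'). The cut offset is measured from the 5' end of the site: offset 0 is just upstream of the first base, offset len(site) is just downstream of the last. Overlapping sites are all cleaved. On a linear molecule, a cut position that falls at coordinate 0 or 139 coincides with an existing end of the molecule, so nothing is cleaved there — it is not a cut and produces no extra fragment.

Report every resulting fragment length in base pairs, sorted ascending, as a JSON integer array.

Site scan:
  YnoI (AGCG, off=4): starts [10, 37, 53, 77] → cuts [14, 41, 57, 81]
  IvoIII (ATGCCGC, off=0): starts [99, 129] → cuts [99, 129]
  MvoII (CTTT, off=4): starts [25, 43, 63, 114, 125] → cuts [29, 47, 67, 118, 129]
  FykIX (AGTTC, off=3): starts [18, 87, 118] → cuts [21, 90, 121]

All cut coordinates (distinct, sorted): [14, 21, 29, 41, 47, 57, 67, 81, 90, 99, 118, 121, 129]

Fragment lengths:
  [0,14): 14 bp
  [14,21): 7 bp
  [21,29): 8 bp
  [29,41): 12 bp
  [41,47): 6 bp
  [47,57): 10 bp
  [57,67): 10 bp
  [67,81): 14 bp
  [81,90): 9 bp
  [90,99): 9 bp
  [99,118): 19 bp
  [118,121): 3 bp
  [121,129): 8 bp
  [129,139): 10 bp

[3,6,7,8,8,9,9,10,10,10,12,14,14,19]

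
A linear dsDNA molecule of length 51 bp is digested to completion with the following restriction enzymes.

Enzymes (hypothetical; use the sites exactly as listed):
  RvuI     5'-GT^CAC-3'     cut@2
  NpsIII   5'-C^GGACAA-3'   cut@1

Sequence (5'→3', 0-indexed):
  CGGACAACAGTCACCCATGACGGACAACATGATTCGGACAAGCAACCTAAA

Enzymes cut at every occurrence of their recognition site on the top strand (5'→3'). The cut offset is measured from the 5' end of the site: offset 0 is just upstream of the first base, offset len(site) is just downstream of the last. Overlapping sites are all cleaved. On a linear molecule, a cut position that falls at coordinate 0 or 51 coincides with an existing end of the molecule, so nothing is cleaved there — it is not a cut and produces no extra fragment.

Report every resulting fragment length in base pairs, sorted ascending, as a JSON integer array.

[1,10,10,14,16]

Scan for sites:
  RvuI GTCAC/2: at [9] ⇒ [11]
  NpsIII CGGACAA/1: at [0, 20, 34] ⇒ [1, 21, 35]

Pooled cuts: [1, 11, 21, 35]

Fragments:
  [0,1): 1 bp
  [1,11): 10 bp
  [11,21): 10 bp
  [21,35): 14 bp
  [35,51): 16 bp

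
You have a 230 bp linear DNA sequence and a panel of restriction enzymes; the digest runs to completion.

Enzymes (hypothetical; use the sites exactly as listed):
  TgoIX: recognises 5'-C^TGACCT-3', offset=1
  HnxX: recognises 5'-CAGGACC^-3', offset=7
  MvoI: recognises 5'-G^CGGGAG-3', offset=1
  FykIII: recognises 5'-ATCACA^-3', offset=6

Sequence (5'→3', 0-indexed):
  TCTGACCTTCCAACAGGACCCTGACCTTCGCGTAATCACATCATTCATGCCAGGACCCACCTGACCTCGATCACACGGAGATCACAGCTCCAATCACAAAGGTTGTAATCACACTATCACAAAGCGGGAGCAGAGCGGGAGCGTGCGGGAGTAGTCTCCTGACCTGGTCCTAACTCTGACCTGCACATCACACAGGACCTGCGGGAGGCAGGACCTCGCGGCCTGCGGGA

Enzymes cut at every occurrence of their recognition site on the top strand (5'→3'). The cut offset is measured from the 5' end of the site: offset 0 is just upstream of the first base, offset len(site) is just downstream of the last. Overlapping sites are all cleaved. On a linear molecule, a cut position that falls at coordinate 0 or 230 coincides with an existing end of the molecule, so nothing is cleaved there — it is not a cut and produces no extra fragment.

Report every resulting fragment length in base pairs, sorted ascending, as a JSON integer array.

[1,2,2,3,4,7,8,10,11,11,12,14,14,14,15,15,16,17,17,18,19]

Site scan:
  TgoIX CTGACCT/1: at [1, 20, 60, 158, 175] ⇒ [2, 21, 61, 159, 176]
  HnxX CAGGACC/7: at [13, 50, 192, 208] ⇒ [20, 57, 199, 215]
  MvoI GCGGGAG/1: at [123, 134, 144, 200] ⇒ [124, 135, 145, 201]
  FykIII ATCACA/6: at [34, 69, 80, 92, 107, 115, 186] ⇒ [40, 75, 86, 98, 113, 121, 192]

All cut coordinates (distinct, sorted): [2, 20, 21, 40, 57, 61, 75, 86, 98, 113, 121, 124, 135, 145, 159, 176, 192, 199, 201, 215]

Fragments:
  [0,2): 2 bp
  [2,20): 18 bp
  [20,21): 1 bp
  [21,40): 19 bp
  [40,57): 17 bp
  [57,61): 4 bp
  [61,75): 14 bp
  [75,86): 11 bp
  [86,98): 12 bp
  [98,113): 15 bp
  [113,121): 8 bp
  [121,124): 3 bp
  [124,135): 11 bp
  [135,145): 10 bp
  [145,159): 14 bp
  [159,176): 17 bp
  [176,192): 16 bp
  [192,199): 7 bp
  [199,201): 2 bp
  [201,215): 14 bp
  [215,230): 15 bp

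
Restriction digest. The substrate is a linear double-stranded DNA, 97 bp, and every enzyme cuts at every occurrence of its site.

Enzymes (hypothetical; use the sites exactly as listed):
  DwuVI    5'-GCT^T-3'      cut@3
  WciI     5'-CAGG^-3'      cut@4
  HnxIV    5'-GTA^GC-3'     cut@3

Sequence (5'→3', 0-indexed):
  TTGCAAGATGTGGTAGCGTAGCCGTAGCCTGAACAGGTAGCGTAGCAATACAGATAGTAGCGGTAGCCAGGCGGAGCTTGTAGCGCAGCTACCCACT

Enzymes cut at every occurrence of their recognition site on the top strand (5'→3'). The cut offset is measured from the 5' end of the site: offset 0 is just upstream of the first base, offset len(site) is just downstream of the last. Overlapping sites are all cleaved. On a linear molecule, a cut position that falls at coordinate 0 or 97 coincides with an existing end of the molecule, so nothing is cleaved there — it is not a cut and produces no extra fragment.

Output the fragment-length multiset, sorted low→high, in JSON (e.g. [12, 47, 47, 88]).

Per-enzyme occurrences:
  DwuVI (GCTT, off=3): starts [75] → cuts [78]
  WciI (CAGG, off=4): starts [33, 67] → cuts [37, 71]
  HnxIV (GTAGC, off=3): starts [12, 17, 23, 36, 41, 56, 62, 79] → cuts [15, 20, 26, 39, 44, 59, 65, 82]

Pooled cuts: [15, 20, 26, 37, 39, 44, 59, 65, 71, 78, 82]

Fragments:
  [0,15): 15 bp
  [15,20): 5 bp
  [20,26): 6 bp
  [26,37): 11 bp
  [37,39): 2 bp
  [39,44): 5 bp
  [44,59): 15 bp
  [59,65): 6 bp
  [65,71): 6 bp
  [71,78): 7 bp
  [78,82): 4 bp
  [82,97): 15 bp

[2,4,5,5,6,6,6,7,11,15,15,15]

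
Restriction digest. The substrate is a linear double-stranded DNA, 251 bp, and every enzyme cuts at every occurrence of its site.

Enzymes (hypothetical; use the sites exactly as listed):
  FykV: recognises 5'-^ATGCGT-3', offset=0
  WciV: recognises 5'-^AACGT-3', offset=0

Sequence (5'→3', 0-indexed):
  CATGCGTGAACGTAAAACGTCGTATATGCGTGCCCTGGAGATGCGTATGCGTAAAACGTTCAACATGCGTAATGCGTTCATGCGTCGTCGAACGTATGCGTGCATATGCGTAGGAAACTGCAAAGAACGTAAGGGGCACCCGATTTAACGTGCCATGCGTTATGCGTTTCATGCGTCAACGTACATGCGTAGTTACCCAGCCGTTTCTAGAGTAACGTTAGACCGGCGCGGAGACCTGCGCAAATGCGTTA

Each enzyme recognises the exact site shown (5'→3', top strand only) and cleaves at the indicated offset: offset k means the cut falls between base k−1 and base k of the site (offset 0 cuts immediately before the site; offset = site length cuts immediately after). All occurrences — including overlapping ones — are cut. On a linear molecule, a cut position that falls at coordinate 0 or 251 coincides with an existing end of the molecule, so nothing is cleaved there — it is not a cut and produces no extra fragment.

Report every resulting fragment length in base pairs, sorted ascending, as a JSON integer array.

Per-enzyme occurrences:
  FykV ATGCGT/0: at [1, 25, 40, 46, 64, 71, 79, 95, 105, 154, 161, 170, 184, 243] ⇒ [1, 25, 40, 46, 64, 71, 79, 95, 105, 154, 161, 170, 184, 243]
  WciV AACGT/0: at [8, 15, 54, 90, 125, 146, 177, 213] ⇒ [8, 15, 54, 90, 125, 146, 177, 213]

Pooled cuts: [1, 8, 15, 25, 40, 46, 54, 64, 71, 79, 90, 95, 105, 125, 146, 154, 161, 170, 177, 184, 213, 243]

Fragments:
  [0,1): 1 bp
  [1,8): 7 bp
  [8,15): 7 bp
  [15,25): 10 bp
  [25,40): 15 bp
  [40,46): 6 bp
  [46,54): 8 bp
  [54,64): 10 bp
  [64,71): 7 bp
  [71,79): 8 bp
  [79,90): 11 bp
  [90,95): 5 bp
  [95,105): 10 bp
  [105,125): 20 bp
  [125,146): 21 bp
  [146,154): 8 bp
  [154,161): 7 bp
  [161,170): 9 bp
  [170,177): 7 bp
  [177,184): 7 bp
  [184,213): 29 bp
  [213,243): 30 bp
  [243,251): 8 bp

[1,5,6,7,7,7,7,7,7,8,8,8,8,9,10,10,10,11,15,20,21,29,30]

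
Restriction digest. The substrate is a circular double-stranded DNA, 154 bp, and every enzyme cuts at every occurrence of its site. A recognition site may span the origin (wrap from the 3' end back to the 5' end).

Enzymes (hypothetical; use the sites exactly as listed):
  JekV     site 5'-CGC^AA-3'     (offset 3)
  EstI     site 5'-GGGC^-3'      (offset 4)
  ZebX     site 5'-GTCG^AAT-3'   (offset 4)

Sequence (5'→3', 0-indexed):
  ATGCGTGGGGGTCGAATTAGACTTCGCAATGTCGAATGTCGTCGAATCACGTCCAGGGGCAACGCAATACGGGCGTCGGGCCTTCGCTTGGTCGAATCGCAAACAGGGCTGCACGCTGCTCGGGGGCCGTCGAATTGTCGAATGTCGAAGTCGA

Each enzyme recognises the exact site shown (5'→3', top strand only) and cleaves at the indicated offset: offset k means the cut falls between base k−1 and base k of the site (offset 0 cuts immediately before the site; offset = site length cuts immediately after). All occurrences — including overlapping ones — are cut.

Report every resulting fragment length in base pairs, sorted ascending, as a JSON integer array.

Per-enzyme occurrences:
  JekV (CGCAA, off=3): starts [24, 62, 97] → cuts [27, 65, 100]
  EstI (GGGC, off=4): starts [56, 70, 77, 105, 123] → cuts [60, 74, 81, 109, 127]
  ZebX (GTCGAAT, off=4): starts [10, 30, 40, 90, 128, 136, 149] → cuts [14, 34, 44, 94, 132, 140, 153]

Pooled cuts: [14, 27, 34, 44, 60, 65, 74, 81, 94, 100, 109, 127, 132, 140, 153]

Fragment lengths:
  14→27: 13 bp
  27→34: 7 bp
  34→44: 10 bp
  44→60: 16 bp
  60→65: 5 bp
  65→74: 9 bp
  74→81: 7 bp
  81→94: 13 bp
  94→100: 6 bp
  100→109: 9 bp
  109→127: 18 bp
  127→132: 5 bp
  132→140: 8 bp
  140→153: 13 bp
  153→14 (wrap): 154-153+14 = 15 bp

[5,5,6,7,7,8,9,9,10,13,13,13,15,16,18]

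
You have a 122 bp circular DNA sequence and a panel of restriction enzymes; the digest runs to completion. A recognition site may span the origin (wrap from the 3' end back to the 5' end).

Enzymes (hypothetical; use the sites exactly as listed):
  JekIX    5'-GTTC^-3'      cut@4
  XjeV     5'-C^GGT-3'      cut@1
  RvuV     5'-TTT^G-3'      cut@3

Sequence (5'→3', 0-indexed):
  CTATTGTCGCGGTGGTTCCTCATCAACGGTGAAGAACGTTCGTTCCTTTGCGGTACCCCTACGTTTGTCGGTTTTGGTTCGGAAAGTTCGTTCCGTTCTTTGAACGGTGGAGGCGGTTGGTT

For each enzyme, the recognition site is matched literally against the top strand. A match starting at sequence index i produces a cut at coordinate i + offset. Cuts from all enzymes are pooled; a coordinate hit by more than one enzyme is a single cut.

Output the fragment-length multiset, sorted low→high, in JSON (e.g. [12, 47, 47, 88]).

Site scan:
  JekIX GTTC/4: at [14, 37, 41, 76, 85, 89, 94, 119] ⇒ [1, 18, 41, 45, 80, 89, 93, 98]
  XjeV CGGT/1: at [9, 26, 50, 68, 104, 113] ⇒ [10, 27, 51, 69, 105, 114]
  RvuV TTTG/3: at [46, 63, 72, 98] ⇒ [49, 66, 75, 101]

All cut coordinates (distinct, sorted): [1, 10, 18, 27, 41, 45, 49, 51, 66, 69, 75, 80, 89, 93, 98, 101, 105, 114]

Fragment lengths:
  1→10: 9 bp
  10→18: 8 bp
  18→27: 9 bp
  27→41: 14 bp
  41→45: 4 bp
  45→49: 4 bp
  49→51: 2 bp
  51→66: 15 bp
  66→69: 3 bp
  69→75: 6 bp
  75→80: 5 bp
  80→89: 9 bp
  89→93: 4 bp
  93→98: 5 bp
  98→101: 3 bp
  101→105: 4 bp
  105→114: 9 bp
  114→1 (wrap): 122-114+1 = 9 bp

[2,3,3,4,4,4,4,5,5,6,8,9,9,9,9,9,14,15]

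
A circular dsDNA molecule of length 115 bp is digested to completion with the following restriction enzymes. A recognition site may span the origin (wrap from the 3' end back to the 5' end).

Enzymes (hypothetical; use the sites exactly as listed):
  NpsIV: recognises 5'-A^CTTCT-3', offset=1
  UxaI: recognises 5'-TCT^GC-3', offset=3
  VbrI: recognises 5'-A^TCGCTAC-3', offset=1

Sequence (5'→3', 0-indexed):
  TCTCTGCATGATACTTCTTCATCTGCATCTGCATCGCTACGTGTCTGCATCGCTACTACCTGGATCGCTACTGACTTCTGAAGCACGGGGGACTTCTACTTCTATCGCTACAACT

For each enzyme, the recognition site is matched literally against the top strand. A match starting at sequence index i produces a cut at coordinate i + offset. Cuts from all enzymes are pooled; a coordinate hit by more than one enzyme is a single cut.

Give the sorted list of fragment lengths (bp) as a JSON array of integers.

[3,3,6,6,6,7,8,9,10,11,13,15,18]

Per-enzyme occurrences:
  NpsIV (ACTTCT, off=1): starts [12, 73, 91, 97, 112] → cuts [13, 74, 92, 98, 113]
  UxaI (TCTGC, off=3): starts [2, 21, 27, 43] → cuts [5, 24, 30, 46]
  VbrI (ATCGCTAC, off=1): starts [32, 48, 63, 103] → cuts [33, 49, 64, 104]

Pooled cuts: [5, 13, 24, 30, 33, 46, 49, 64, 74, 92, 98, 104, 113]

Fragment lengths:
  5→13: 8 bp
  13→24: 11 bp
  24→30: 6 bp
  30→33: 3 bp
  33→46: 13 bp
  46→49: 3 bp
  49→64: 15 bp
  64→74: 10 bp
  74→92: 18 bp
  92→98: 6 bp
  98→104: 6 bp
  104→113: 9 bp
  113→5 (wrap): 115-113+5 = 7 bp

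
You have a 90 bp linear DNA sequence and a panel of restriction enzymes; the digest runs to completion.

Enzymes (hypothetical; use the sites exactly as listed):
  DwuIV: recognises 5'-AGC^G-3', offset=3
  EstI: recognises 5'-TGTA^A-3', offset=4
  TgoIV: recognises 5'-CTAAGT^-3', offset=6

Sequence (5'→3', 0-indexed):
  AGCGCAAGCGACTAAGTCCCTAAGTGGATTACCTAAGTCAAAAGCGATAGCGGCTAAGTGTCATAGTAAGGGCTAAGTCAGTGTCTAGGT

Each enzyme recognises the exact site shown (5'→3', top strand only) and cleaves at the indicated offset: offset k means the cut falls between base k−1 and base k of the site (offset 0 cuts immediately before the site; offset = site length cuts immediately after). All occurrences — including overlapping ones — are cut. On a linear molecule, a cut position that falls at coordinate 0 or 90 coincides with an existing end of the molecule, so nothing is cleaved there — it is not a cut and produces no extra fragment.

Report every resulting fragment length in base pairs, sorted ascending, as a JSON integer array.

[3,6,6,7,8,8,8,12,13,19]

Site scan:
  DwuIV AGCG/3: at [0, 6, 42, 48] ⇒ [3, 9, 45, 51]
  EstI (TGTAA, off=4): no sites
  TgoIV CTAAGT/6: at [11, 19, 32, 53, 72] ⇒ [17, 25, 38, 59, 78]

All cut coordinates (distinct, sorted): [3, 9, 17, 25, 38, 45, 51, 59, 78]

Fragments:
  [0,3): 3 bp
  [3,9): 6 bp
  [9,17): 8 bp
  [17,25): 8 bp
  [25,38): 13 bp
  [38,45): 7 bp
  [45,51): 6 bp
  [51,59): 8 bp
  [59,78): 19 bp
  [78,90): 12 bp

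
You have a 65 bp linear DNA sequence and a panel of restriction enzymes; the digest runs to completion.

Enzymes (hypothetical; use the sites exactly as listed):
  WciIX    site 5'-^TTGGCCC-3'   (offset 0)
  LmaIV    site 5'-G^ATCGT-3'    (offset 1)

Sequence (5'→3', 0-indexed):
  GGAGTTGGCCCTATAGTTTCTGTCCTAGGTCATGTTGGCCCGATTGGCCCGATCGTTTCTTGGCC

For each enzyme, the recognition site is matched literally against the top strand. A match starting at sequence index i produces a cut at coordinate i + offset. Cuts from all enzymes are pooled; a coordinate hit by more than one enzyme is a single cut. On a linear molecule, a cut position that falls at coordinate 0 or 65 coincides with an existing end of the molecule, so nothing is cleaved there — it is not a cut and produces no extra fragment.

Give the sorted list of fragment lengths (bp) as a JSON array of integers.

[4,8,9,14,30]

Site scan:
  WciIX TTGGCCC/0: at [4, 34, 43] ⇒ [4, 34, 43]
  LmaIV GATCGT/1: at [50] ⇒ [51]

All cut coordinates (distinct, sorted): [4, 34, 43, 51]

Fragment lengths:
  [0,4): 4 bp
  [4,34): 30 bp
  [34,43): 9 bp
  [43,51): 8 bp
  [51,65): 14 bp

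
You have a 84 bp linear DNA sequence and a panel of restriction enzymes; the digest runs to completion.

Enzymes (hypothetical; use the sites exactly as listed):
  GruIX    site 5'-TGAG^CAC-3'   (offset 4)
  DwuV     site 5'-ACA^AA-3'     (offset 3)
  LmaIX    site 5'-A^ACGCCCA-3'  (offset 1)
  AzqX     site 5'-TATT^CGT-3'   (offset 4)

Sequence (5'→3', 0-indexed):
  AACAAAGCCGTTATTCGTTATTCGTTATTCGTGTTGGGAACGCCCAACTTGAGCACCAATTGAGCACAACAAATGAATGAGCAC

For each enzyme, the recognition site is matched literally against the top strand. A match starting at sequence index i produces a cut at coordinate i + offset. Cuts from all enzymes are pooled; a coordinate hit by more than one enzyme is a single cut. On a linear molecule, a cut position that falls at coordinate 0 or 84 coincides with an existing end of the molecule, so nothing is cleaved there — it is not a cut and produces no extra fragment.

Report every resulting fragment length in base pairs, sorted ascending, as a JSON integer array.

[3,4,7,7,7,10,10,11,11,14]

Scan for sites:
  GruIX TGAGCAC/4: at [49, 60, 77] ⇒ [53, 64, 81]
  DwuV ACAAA/3: at [1, 68] ⇒ [4, 71]
  LmaIX AACGCCCA/1: at [38] ⇒ [39]
  AzqX TATTCGT/4: at [11, 18, 25] ⇒ [15, 22, 29]

All cut coordinates (distinct, sorted): [4, 15, 22, 29, 39, 53, 64, 71, 81]

Fragment lengths:
  [0,4): 4 bp
  [4,15): 11 bp
  [15,22): 7 bp
  [22,29): 7 bp
  [29,39): 10 bp
  [39,53): 14 bp
  [53,64): 11 bp
  [64,71): 7 bp
  [71,81): 10 bp
  [81,84): 3 bp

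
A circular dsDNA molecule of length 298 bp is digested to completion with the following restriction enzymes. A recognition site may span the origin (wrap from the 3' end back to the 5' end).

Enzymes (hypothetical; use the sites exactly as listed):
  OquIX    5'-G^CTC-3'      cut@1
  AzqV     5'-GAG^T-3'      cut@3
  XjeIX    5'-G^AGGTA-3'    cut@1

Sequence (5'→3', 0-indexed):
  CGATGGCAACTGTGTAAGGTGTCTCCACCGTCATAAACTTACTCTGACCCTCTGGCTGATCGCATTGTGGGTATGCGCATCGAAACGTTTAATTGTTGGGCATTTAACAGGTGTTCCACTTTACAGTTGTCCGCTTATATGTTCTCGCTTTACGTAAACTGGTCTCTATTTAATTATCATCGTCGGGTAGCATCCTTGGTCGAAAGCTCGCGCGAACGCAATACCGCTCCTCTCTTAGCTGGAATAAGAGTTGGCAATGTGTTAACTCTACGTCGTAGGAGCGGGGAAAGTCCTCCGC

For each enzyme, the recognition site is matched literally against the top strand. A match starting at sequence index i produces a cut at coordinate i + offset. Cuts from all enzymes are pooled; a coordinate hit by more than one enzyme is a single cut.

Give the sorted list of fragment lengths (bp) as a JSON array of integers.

Site scan:
  OquIX (GCTC, off=1): starts [205, 225] → cuts [206, 226]
  AzqV (GAGT, off=3): starts [247] → cuts [250]
  XjeIX (GAGGTA, off=1): no sites

All cut coordinates (distinct, sorted): [206, 226, 250]

Fragment lengths:
  206→226: 20 bp
  226→250: 24 bp
  250→206 (wrap): 298-250+206 = 254 bp

[20,24,254]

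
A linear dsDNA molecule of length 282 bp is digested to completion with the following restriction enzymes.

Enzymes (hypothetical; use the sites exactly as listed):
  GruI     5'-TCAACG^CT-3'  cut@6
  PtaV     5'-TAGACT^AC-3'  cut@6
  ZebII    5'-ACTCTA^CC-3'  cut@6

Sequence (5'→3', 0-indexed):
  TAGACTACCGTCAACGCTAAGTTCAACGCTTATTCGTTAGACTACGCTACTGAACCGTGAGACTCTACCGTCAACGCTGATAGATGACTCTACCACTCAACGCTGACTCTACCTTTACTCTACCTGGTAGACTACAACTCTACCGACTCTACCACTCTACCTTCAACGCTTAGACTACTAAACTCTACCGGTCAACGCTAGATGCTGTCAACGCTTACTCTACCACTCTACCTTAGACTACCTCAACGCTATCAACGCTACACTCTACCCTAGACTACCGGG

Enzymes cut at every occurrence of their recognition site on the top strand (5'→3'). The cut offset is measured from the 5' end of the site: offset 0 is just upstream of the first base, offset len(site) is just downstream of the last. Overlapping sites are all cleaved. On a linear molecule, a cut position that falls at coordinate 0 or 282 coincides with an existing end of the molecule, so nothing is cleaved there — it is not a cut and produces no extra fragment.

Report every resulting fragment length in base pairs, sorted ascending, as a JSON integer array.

[6,6,8,8,8,9,9,9,9,9,9,9,9,9,9,10,10,10,10,11,11,11,12,15,16,16,24]

Site scan:
  GruI TCAACGCT/6: at [10, 22, 70, 96, 162, 191, 207, 242, 251] ⇒ [16, 28, 76, 102, 168, 197, 213, 248, 257]
  PtaV TAGACTAC/6: at [0, 37, 127, 170, 233, 270] ⇒ [6, 43, 133, 176, 239, 276]
  ZebII ACTCTACC/6: at [61, 86, 105, 116, 136, 145, 153, 181, 216, 224, 261] ⇒ [67, 92, 111, 122, 142, 151, 159, 187, 222, 230, 267]

Pooled cuts: [6, 16, 28, 43, 67, 76, 92, 102, 111, 122, 133, 142, 151, 159, 168, 176, 187, 197, 213, 222, 230, 239, 248, 257, 267, 276]

Fragments:
  [0,6): 6 bp
  [6,16): 10 bp
  [16,28): 12 bp
  [28,43): 15 bp
  [43,67): 24 bp
  [67,76): 9 bp
  [76,92): 16 bp
  [92,102): 10 bp
  [102,111): 9 bp
  [111,122): 11 bp
  [122,133): 11 bp
  [133,142): 9 bp
  [142,151): 9 bp
  [151,159): 8 bp
  [159,168): 9 bp
  [168,176): 8 bp
  [176,187): 11 bp
  [187,197): 10 bp
  [197,213): 16 bp
  [213,222): 9 bp
  [222,230): 8 bp
  [230,239): 9 bp
  [239,248): 9 bp
  [248,257): 9 bp
  [257,267): 10 bp
  [267,276): 9 bp
  [276,282): 6 bp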